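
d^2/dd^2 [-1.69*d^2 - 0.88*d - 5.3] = -3.38000000000000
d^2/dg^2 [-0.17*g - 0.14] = 0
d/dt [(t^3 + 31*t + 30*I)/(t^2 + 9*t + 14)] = (-(2*t + 9)*(t^3 + 31*t + 30*I) + (3*t^2 + 31)*(t^2 + 9*t + 14))/(t^2 + 9*t + 14)^2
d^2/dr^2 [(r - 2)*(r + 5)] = 2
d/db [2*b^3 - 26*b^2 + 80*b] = 6*b^2 - 52*b + 80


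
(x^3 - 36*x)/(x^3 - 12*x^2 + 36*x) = (x + 6)/(x - 6)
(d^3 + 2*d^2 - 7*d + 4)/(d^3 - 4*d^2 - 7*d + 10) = (d^2 + 3*d - 4)/(d^2 - 3*d - 10)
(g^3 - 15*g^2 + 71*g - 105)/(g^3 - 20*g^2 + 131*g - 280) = (g - 3)/(g - 8)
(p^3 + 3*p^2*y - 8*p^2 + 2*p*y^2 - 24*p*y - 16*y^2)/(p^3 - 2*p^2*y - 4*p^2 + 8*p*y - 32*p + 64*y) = (-p^2 - 3*p*y - 2*y^2)/(-p^2 + 2*p*y - 4*p + 8*y)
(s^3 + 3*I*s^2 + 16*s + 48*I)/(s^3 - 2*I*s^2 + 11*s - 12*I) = (s + 4*I)/(s - I)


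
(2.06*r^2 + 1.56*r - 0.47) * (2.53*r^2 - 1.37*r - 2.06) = 5.2118*r^4 + 1.1246*r^3 - 7.5699*r^2 - 2.5697*r + 0.9682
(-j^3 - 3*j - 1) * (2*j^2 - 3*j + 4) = -2*j^5 + 3*j^4 - 10*j^3 + 7*j^2 - 9*j - 4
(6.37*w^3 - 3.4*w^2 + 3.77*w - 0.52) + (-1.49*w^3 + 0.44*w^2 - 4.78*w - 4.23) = 4.88*w^3 - 2.96*w^2 - 1.01*w - 4.75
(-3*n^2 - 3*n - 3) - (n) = -3*n^2 - 4*n - 3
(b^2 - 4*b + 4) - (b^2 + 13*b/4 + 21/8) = 11/8 - 29*b/4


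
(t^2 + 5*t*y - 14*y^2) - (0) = t^2 + 5*t*y - 14*y^2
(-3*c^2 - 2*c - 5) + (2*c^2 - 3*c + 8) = -c^2 - 5*c + 3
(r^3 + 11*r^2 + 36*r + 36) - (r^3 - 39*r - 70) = 11*r^2 + 75*r + 106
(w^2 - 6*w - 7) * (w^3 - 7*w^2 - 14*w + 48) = w^5 - 13*w^4 + 21*w^3 + 181*w^2 - 190*w - 336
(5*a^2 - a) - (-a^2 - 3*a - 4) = 6*a^2 + 2*a + 4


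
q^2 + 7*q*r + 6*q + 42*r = (q + 6)*(q + 7*r)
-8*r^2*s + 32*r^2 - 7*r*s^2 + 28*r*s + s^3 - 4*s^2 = (-8*r + s)*(r + s)*(s - 4)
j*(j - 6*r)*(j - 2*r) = j^3 - 8*j^2*r + 12*j*r^2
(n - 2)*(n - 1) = n^2 - 3*n + 2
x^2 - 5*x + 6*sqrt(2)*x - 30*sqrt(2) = (x - 5)*(x + 6*sqrt(2))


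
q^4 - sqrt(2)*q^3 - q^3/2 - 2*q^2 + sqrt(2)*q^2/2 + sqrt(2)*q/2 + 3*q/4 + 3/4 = (q - 1)*(q - 3*sqrt(2)/2)*(sqrt(2)*q/2 + 1/2)*(sqrt(2)*q + sqrt(2)/2)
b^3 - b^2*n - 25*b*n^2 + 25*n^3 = (b - 5*n)*(b - n)*(b + 5*n)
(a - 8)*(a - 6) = a^2 - 14*a + 48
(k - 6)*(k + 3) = k^2 - 3*k - 18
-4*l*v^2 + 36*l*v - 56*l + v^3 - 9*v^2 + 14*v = (-4*l + v)*(v - 7)*(v - 2)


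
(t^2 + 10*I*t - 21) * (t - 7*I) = t^3 + 3*I*t^2 + 49*t + 147*I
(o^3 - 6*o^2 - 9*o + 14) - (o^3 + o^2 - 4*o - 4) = -7*o^2 - 5*o + 18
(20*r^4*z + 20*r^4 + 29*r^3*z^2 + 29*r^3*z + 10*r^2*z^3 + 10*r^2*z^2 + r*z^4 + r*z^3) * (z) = 20*r^4*z^2 + 20*r^4*z + 29*r^3*z^3 + 29*r^3*z^2 + 10*r^2*z^4 + 10*r^2*z^3 + r*z^5 + r*z^4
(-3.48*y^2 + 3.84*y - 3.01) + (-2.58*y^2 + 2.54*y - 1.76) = -6.06*y^2 + 6.38*y - 4.77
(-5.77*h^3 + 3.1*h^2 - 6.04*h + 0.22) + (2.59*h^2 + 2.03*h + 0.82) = -5.77*h^3 + 5.69*h^2 - 4.01*h + 1.04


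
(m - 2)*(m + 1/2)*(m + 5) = m^3 + 7*m^2/2 - 17*m/2 - 5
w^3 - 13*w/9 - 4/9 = (w - 4/3)*(w + 1/3)*(w + 1)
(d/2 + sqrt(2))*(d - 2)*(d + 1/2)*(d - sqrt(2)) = d^4/2 - 3*d^3/4 + sqrt(2)*d^3/2 - 5*d^2/2 - 3*sqrt(2)*d^2/4 - sqrt(2)*d/2 + 3*d + 2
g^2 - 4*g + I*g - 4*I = (g - 4)*(g + I)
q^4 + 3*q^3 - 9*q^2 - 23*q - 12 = (q - 3)*(q + 1)^2*(q + 4)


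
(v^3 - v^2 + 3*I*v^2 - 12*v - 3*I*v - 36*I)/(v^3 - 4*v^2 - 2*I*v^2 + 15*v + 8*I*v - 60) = (v + 3)/(v - 5*I)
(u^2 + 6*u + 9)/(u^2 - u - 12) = (u + 3)/(u - 4)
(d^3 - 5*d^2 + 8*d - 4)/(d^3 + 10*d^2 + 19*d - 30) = (d^2 - 4*d + 4)/(d^2 + 11*d + 30)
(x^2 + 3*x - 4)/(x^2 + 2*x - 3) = (x + 4)/(x + 3)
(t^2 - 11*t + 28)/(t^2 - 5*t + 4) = (t - 7)/(t - 1)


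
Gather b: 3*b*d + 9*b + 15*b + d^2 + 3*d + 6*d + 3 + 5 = b*(3*d + 24) + d^2 + 9*d + 8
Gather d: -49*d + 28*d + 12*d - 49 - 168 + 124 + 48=-9*d - 45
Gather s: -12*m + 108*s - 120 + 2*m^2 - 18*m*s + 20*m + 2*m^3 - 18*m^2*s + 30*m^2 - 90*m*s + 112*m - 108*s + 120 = 2*m^3 + 32*m^2 + 120*m + s*(-18*m^2 - 108*m)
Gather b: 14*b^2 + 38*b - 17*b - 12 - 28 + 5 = 14*b^2 + 21*b - 35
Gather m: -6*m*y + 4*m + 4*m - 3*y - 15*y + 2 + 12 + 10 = m*(8 - 6*y) - 18*y + 24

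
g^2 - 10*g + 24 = (g - 6)*(g - 4)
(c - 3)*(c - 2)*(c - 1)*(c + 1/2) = c^4 - 11*c^3/2 + 8*c^2 - c/2 - 3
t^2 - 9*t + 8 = (t - 8)*(t - 1)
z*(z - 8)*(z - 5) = z^3 - 13*z^2 + 40*z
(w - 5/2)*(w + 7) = w^2 + 9*w/2 - 35/2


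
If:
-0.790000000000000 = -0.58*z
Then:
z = 1.36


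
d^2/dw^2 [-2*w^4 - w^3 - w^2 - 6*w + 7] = -24*w^2 - 6*w - 2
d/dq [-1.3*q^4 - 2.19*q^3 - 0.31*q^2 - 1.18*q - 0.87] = -5.2*q^3 - 6.57*q^2 - 0.62*q - 1.18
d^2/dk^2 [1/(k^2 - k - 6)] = 2*(k^2 - k - (2*k - 1)^2 - 6)/(-k^2 + k + 6)^3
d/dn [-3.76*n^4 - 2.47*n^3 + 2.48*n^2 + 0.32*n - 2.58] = -15.04*n^3 - 7.41*n^2 + 4.96*n + 0.32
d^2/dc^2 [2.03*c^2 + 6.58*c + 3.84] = 4.06000000000000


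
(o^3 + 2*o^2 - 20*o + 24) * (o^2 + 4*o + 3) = o^5 + 6*o^4 - 9*o^3 - 50*o^2 + 36*o + 72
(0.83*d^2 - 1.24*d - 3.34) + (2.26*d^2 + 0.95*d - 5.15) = 3.09*d^2 - 0.29*d - 8.49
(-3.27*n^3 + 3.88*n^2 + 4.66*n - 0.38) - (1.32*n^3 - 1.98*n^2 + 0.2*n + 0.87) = -4.59*n^3 + 5.86*n^2 + 4.46*n - 1.25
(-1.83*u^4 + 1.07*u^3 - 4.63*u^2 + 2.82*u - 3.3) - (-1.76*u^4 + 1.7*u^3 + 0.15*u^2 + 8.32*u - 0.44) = -0.0700000000000001*u^4 - 0.63*u^3 - 4.78*u^2 - 5.5*u - 2.86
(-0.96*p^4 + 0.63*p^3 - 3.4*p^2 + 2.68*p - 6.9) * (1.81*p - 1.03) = -1.7376*p^5 + 2.1291*p^4 - 6.8029*p^3 + 8.3528*p^2 - 15.2494*p + 7.107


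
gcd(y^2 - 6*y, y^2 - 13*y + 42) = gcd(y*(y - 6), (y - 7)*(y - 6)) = y - 6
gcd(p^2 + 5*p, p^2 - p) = p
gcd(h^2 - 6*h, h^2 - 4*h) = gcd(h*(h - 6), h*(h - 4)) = h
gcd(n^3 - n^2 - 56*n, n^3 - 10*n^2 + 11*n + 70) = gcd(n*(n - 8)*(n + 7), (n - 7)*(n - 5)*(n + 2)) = 1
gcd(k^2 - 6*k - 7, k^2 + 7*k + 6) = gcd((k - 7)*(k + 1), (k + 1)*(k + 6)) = k + 1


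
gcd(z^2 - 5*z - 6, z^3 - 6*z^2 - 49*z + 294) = z - 6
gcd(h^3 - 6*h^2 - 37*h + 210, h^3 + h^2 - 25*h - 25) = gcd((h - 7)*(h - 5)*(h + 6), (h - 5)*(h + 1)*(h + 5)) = h - 5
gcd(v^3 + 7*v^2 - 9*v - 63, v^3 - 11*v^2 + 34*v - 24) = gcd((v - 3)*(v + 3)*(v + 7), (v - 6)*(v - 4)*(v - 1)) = 1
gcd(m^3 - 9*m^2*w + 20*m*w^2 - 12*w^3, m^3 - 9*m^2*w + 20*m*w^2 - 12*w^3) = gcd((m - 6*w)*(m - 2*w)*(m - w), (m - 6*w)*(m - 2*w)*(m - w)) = -m^3 + 9*m^2*w - 20*m*w^2 + 12*w^3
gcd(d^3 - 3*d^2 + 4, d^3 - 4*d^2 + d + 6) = d^2 - d - 2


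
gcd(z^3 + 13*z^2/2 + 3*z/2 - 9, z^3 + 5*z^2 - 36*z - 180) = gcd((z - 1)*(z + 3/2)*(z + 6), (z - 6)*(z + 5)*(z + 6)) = z + 6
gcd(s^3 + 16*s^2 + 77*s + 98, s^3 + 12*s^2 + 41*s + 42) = s^2 + 9*s + 14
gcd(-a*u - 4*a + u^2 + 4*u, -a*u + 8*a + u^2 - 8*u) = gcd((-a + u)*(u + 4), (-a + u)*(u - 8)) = -a + u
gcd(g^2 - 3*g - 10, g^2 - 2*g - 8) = g + 2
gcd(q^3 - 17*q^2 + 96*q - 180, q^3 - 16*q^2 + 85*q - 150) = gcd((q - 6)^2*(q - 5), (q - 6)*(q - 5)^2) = q^2 - 11*q + 30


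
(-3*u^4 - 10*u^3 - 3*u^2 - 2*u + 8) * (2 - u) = 3*u^5 + 4*u^4 - 17*u^3 - 4*u^2 - 12*u + 16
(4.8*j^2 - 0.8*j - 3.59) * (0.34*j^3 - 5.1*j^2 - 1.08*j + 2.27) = 1.632*j^5 - 24.752*j^4 - 2.3246*j^3 + 30.069*j^2 + 2.0612*j - 8.1493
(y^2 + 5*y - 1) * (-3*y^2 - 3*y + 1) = -3*y^4 - 18*y^3 - 11*y^2 + 8*y - 1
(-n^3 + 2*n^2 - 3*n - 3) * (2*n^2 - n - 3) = -2*n^5 + 5*n^4 - 5*n^3 - 9*n^2 + 12*n + 9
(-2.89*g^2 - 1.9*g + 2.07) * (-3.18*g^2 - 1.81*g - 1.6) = 9.1902*g^4 + 11.2729*g^3 + 1.4804*g^2 - 0.7067*g - 3.312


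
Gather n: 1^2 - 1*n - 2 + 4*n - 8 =3*n - 9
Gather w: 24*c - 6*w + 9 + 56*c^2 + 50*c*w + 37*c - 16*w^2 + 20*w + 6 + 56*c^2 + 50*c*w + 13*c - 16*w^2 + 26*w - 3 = 112*c^2 + 74*c - 32*w^2 + w*(100*c + 40) + 12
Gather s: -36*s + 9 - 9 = -36*s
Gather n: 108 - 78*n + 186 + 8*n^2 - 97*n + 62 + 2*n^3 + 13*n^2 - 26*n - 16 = 2*n^3 + 21*n^2 - 201*n + 340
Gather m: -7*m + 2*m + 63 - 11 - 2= 50 - 5*m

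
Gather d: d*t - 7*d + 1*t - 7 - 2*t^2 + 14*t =d*(t - 7) - 2*t^2 + 15*t - 7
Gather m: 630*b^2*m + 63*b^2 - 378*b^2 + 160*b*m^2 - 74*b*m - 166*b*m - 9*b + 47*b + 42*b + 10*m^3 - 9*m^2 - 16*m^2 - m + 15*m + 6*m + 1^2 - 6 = -315*b^2 + 80*b + 10*m^3 + m^2*(160*b - 25) + m*(630*b^2 - 240*b + 20) - 5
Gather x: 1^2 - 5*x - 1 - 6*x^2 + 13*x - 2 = -6*x^2 + 8*x - 2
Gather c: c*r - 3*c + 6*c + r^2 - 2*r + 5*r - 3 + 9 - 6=c*(r + 3) + r^2 + 3*r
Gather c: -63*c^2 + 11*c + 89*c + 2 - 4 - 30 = -63*c^2 + 100*c - 32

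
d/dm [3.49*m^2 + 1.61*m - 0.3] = 6.98*m + 1.61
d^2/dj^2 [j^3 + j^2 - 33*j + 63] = 6*j + 2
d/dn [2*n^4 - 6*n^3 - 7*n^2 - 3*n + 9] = 8*n^3 - 18*n^2 - 14*n - 3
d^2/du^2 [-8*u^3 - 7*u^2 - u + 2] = -48*u - 14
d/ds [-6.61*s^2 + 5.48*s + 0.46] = 5.48 - 13.22*s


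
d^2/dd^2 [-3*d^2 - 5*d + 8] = -6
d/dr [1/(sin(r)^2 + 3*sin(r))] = -(2*sin(r) + 3)*cos(r)/((sin(r) + 3)^2*sin(r)^2)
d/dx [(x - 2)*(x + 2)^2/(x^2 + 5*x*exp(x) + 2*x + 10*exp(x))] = (-5*x^2*exp(x) + x^2 + 10*x*exp(x) + 20*exp(x) + 4)/(x^2 + 10*x*exp(x) + 25*exp(2*x))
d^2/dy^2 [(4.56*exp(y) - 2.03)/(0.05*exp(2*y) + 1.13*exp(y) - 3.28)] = (0.0114*exp(4*y) - 0.27794*exp(3*y) + 4.142955*exp(2*y) + 12.977397*exp(y) + 41.534312)*exp(y)/(0.000125*exp(6*y) + 0.008475*exp(5*y) + 0.166935*exp(4*y) + 0.330977*exp(3*y) - 10.950936*exp(2*y) + 36.470976*exp(y) - 35.287552)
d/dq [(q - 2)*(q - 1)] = 2*q - 3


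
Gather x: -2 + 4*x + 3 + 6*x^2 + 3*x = 6*x^2 + 7*x + 1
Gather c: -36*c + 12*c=-24*c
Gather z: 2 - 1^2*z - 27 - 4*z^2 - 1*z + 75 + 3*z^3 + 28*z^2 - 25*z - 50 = 3*z^3 + 24*z^2 - 27*z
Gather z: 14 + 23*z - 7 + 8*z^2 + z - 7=8*z^2 + 24*z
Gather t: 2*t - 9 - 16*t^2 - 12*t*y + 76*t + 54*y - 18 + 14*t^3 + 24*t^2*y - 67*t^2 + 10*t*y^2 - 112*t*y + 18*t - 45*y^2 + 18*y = 14*t^3 + t^2*(24*y - 83) + t*(10*y^2 - 124*y + 96) - 45*y^2 + 72*y - 27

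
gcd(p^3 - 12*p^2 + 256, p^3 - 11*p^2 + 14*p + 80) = p - 8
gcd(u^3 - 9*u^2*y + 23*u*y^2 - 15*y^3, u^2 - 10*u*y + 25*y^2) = -u + 5*y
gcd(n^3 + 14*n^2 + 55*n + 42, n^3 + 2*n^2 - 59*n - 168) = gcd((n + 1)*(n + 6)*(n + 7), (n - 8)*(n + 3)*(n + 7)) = n + 7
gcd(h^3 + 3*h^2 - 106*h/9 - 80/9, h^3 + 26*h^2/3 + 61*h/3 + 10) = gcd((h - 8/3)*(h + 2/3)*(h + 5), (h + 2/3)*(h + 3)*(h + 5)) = h^2 + 17*h/3 + 10/3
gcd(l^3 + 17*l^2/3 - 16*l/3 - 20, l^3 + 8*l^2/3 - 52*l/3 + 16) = l^2 + 4*l - 12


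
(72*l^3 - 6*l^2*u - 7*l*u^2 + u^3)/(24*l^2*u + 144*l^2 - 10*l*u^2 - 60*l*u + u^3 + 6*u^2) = (3*l + u)/(u + 6)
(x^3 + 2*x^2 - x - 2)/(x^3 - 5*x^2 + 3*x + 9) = (x^2 + x - 2)/(x^2 - 6*x + 9)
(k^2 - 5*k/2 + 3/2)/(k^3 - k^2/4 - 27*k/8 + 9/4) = 4*(k - 1)/(4*k^2 + 5*k - 6)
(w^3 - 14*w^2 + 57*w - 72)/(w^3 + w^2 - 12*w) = (w^2 - 11*w + 24)/(w*(w + 4))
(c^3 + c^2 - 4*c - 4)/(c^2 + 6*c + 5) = (c^2 - 4)/(c + 5)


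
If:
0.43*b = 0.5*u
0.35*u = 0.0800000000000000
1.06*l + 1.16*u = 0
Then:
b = 0.27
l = -0.25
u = 0.23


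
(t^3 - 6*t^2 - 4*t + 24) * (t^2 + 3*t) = t^5 - 3*t^4 - 22*t^3 + 12*t^2 + 72*t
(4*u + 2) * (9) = 36*u + 18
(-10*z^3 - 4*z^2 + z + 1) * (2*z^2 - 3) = -20*z^5 - 8*z^4 + 32*z^3 + 14*z^2 - 3*z - 3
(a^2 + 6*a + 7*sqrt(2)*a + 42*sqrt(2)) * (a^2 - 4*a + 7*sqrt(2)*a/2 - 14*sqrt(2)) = a^4 + 2*a^3 + 21*sqrt(2)*a^3/2 + 25*a^2 + 21*sqrt(2)*a^2 - 252*sqrt(2)*a + 98*a - 1176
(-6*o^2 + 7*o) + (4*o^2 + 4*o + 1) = -2*o^2 + 11*o + 1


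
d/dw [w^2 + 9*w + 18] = 2*w + 9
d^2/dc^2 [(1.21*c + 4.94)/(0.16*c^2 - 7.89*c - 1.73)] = ((17.513 - 1.1616*c)*(-0.16*c^2 + 7.89*c + 1.73) - (0.32*c - 7.89)*(0.64*c - 15.78)*(1.21*c + 4.94))/(-0.16*c^2 + 7.89*c + 1.73)^3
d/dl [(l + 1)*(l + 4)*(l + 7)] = 3*l^2 + 24*l + 39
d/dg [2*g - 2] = 2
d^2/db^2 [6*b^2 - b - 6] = 12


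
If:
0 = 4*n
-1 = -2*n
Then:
No Solution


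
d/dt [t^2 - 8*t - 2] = 2*t - 8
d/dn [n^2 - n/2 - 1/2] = 2*n - 1/2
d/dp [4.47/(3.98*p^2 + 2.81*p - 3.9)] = (-35.5812*p - 12.5607)/(3.98*p^2 + 2.81*p - 3.9)^2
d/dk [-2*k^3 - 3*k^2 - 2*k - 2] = -6*k^2 - 6*k - 2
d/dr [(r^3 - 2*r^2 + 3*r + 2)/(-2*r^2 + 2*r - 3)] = (-2*r^4 + 4*r^3 - 7*r^2 + 20*r - 13)/(4*r^4 - 8*r^3 + 16*r^2 - 12*r + 9)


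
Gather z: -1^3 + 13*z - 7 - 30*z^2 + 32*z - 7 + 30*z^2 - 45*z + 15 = 0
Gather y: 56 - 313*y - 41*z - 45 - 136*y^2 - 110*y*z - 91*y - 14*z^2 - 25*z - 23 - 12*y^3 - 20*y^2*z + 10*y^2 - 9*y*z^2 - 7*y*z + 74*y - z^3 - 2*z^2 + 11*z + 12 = -12*y^3 + y^2*(-20*z - 126) + y*(-9*z^2 - 117*z - 330) - z^3 - 16*z^2 - 55*z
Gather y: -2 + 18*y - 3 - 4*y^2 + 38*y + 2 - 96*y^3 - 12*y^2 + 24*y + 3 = -96*y^3 - 16*y^2 + 80*y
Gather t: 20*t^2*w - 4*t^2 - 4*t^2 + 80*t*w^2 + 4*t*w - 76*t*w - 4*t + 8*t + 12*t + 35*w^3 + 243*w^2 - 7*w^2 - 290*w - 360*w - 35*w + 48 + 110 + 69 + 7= t^2*(20*w - 8) + t*(80*w^2 - 72*w + 16) + 35*w^3 + 236*w^2 - 685*w + 234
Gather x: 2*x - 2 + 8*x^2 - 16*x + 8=8*x^2 - 14*x + 6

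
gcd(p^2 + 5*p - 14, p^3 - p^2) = 1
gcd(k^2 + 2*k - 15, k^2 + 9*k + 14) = 1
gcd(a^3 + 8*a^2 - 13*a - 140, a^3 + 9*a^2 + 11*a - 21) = a + 7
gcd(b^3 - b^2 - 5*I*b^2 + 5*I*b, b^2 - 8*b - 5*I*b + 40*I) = b - 5*I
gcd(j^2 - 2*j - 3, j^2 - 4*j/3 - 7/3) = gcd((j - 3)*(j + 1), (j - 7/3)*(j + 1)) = j + 1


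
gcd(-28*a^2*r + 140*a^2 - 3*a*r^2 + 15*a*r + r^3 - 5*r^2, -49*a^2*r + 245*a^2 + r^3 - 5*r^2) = -7*a*r + 35*a + r^2 - 5*r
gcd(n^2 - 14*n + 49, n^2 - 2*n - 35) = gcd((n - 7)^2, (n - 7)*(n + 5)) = n - 7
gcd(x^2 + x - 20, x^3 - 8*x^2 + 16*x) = x - 4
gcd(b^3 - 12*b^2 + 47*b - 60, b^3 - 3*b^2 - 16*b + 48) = b^2 - 7*b + 12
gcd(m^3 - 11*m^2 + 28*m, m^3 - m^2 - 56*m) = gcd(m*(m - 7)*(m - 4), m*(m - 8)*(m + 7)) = m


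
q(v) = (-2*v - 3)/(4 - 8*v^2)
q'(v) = 16*v*(-2*v - 3)/(4 - 8*v^2)^2 - 2/(4 - 8*v^2) = (-2*v^2 - 6*v - 1)/(2*(4*v^4 - 4*v^2 + 1))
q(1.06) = 1.03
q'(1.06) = -3.09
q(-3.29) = -0.04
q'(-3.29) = -0.00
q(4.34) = 0.08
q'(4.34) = -0.02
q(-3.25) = -0.04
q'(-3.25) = -0.00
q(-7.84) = -0.03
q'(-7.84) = -0.00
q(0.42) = -1.48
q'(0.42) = -4.62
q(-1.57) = -0.01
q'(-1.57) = 0.11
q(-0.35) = -0.76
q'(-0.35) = 0.75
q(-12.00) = -0.02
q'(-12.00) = 0.00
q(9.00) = 0.03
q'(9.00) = 0.00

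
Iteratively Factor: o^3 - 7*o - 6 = (o + 1)*(o^2 - o - 6) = (o + 1)*(o + 2)*(o - 3)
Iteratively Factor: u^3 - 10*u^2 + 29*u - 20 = (u - 4)*(u^2 - 6*u + 5) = (u - 4)*(u - 1)*(u - 5)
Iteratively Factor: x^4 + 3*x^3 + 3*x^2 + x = (x)*(x^3 + 3*x^2 + 3*x + 1) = x*(x + 1)*(x^2 + 2*x + 1) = x*(x + 1)^2*(x + 1)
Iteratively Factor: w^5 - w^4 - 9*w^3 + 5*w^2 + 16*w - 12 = (w - 1)*(w^4 - 9*w^2 - 4*w + 12) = (w - 3)*(w - 1)*(w^3 + 3*w^2 - 4) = (w - 3)*(w - 1)*(w + 2)*(w^2 + w - 2) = (w - 3)*(w - 1)*(w + 2)^2*(w - 1)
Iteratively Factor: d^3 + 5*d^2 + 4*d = (d + 4)*(d^2 + d) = d*(d + 4)*(d + 1)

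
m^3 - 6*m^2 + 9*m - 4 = (m - 4)*(m - 1)^2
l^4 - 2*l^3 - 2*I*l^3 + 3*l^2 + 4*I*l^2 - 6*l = l*(l - 2)*(l - 3*I)*(l + I)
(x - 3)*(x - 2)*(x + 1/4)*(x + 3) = x^4 - 7*x^3/4 - 19*x^2/2 + 63*x/4 + 9/2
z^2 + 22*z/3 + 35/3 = (z + 7/3)*(z + 5)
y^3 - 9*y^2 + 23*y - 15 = (y - 5)*(y - 3)*(y - 1)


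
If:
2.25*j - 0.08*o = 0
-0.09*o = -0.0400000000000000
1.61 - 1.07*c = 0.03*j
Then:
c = 1.50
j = 0.02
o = 0.44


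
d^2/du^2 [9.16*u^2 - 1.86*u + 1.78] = 18.3200000000000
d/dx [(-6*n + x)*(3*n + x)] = -3*n + 2*x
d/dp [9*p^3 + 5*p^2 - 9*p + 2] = 27*p^2 + 10*p - 9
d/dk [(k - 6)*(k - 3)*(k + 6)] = 3*k^2 - 6*k - 36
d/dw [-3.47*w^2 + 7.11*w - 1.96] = 7.11 - 6.94*w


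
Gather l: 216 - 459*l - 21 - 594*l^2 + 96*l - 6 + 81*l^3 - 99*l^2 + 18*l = 81*l^3 - 693*l^2 - 345*l + 189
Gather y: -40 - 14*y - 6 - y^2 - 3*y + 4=-y^2 - 17*y - 42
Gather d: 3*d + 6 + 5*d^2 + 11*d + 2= 5*d^2 + 14*d + 8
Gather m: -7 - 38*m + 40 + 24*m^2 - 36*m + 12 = 24*m^2 - 74*m + 45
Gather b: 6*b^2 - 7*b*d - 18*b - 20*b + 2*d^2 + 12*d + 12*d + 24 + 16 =6*b^2 + b*(-7*d - 38) + 2*d^2 + 24*d + 40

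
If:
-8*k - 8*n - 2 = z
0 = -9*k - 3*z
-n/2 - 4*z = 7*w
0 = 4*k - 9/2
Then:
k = 9/8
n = -61/64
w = 1789/896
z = -27/8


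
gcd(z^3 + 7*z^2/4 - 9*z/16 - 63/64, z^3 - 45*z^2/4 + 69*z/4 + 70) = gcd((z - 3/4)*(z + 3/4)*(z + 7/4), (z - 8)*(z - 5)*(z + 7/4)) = z + 7/4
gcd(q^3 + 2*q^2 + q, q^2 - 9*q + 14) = 1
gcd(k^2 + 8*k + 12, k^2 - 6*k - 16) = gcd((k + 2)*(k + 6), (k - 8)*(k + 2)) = k + 2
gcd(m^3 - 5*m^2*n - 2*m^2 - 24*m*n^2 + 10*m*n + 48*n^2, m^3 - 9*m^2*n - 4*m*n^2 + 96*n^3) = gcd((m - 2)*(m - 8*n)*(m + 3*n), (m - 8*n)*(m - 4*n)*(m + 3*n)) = m^2 - 5*m*n - 24*n^2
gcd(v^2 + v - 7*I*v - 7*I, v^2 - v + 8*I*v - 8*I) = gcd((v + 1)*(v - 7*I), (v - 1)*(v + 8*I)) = 1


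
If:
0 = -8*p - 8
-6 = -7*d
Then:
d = 6/7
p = -1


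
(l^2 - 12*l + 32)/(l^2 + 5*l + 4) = (l^2 - 12*l + 32)/(l^2 + 5*l + 4)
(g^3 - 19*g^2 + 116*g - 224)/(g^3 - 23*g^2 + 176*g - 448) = (g - 4)/(g - 8)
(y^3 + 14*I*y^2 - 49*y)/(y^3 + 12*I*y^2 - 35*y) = (y + 7*I)/(y + 5*I)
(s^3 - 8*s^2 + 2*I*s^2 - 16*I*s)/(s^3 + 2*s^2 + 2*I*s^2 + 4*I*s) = (s - 8)/(s + 2)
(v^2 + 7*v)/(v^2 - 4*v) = (v + 7)/(v - 4)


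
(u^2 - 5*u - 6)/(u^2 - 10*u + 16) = (u^2 - 5*u - 6)/(u^2 - 10*u + 16)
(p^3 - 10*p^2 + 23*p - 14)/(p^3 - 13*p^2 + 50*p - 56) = (p - 1)/(p - 4)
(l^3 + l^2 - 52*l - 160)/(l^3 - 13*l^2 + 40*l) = (l^2 + 9*l + 20)/(l*(l - 5))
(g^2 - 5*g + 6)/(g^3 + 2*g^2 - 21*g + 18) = (g - 2)/(g^2 + 5*g - 6)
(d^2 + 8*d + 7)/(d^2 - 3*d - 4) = (d + 7)/(d - 4)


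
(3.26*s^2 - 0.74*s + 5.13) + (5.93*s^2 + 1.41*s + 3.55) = 9.19*s^2 + 0.67*s + 8.68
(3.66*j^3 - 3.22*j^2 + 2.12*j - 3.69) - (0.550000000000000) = 3.66*j^3 - 3.22*j^2 + 2.12*j - 4.24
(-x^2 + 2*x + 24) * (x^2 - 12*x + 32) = -x^4 + 14*x^3 - 32*x^2 - 224*x + 768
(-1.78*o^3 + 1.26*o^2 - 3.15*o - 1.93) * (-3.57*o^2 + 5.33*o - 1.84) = 6.3546*o^5 - 13.9856*o^4 + 21.2365*o^3 - 12.2178*o^2 - 4.4909*o + 3.5512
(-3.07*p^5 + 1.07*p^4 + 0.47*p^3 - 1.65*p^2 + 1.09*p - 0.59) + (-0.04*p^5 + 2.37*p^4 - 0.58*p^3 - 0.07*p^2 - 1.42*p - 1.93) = -3.11*p^5 + 3.44*p^4 - 0.11*p^3 - 1.72*p^2 - 0.33*p - 2.52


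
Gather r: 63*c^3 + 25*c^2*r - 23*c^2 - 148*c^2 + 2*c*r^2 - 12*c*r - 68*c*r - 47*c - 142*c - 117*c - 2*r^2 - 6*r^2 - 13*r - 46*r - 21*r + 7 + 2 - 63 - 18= 63*c^3 - 171*c^2 - 306*c + r^2*(2*c - 8) + r*(25*c^2 - 80*c - 80) - 72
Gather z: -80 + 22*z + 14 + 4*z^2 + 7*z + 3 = 4*z^2 + 29*z - 63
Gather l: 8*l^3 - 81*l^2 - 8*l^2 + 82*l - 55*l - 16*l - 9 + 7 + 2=8*l^3 - 89*l^2 + 11*l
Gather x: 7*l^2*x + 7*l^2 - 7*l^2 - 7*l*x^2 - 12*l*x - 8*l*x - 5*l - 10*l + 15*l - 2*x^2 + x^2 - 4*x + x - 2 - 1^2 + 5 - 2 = x^2*(-7*l - 1) + x*(7*l^2 - 20*l - 3)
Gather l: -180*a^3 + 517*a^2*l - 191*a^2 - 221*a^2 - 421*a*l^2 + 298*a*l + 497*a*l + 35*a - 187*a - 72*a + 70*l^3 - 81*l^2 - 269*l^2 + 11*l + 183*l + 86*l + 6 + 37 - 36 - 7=-180*a^3 - 412*a^2 - 224*a + 70*l^3 + l^2*(-421*a - 350) + l*(517*a^2 + 795*a + 280)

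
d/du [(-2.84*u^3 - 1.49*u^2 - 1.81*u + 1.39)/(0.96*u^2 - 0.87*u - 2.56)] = (-2.7264*u^4 + 4.9416*u^3 + 24.8451*u^2 + 4.96*u + 5.8429)/(0.9216*u^4 - 1.6704*u^3 - 4.1583*u^2 + 4.4544*u + 6.5536)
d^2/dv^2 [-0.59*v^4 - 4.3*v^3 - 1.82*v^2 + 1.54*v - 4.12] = -7.08*v^2 - 25.8*v - 3.64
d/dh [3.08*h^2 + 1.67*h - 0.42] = 6.16*h + 1.67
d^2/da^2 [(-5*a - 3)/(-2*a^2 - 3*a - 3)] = 2*((4*a + 3)^2*(5*a + 3) - 3*(10*a + 7)*(2*a^2 + 3*a + 3))/(2*a^2 + 3*a + 3)^3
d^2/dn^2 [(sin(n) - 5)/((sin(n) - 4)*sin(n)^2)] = (-4*sin(n) + 57 - 230/sin(n) + 236/sin(n)^2 + 352/sin(n)^3 - 480/sin(n)^4)/(sin(n) - 4)^3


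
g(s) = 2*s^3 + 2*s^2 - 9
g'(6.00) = 240.00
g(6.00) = 495.00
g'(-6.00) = 192.00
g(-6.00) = -369.00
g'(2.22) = 38.45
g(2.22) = 22.74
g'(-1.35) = 5.54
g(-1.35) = -10.28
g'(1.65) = 22.94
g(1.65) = 5.43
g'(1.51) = 19.72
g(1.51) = 2.45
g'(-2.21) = 20.46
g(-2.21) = -20.82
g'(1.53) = 20.17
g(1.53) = 2.84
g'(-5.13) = 137.38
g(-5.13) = -226.38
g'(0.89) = 8.31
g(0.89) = -6.01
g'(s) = 6*s^2 + 4*s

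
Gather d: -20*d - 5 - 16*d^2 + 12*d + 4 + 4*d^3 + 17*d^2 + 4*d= 4*d^3 + d^2 - 4*d - 1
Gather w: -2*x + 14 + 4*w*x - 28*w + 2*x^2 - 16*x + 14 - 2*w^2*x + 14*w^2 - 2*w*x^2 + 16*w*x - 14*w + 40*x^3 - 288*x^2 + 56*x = w^2*(14 - 2*x) + w*(-2*x^2 + 20*x - 42) + 40*x^3 - 286*x^2 + 38*x + 28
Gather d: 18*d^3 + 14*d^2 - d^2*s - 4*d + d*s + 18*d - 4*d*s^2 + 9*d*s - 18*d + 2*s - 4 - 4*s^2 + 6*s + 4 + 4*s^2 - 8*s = 18*d^3 + d^2*(14 - s) + d*(-4*s^2 + 10*s - 4)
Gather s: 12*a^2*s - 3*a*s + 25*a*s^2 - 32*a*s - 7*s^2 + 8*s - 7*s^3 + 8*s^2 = -7*s^3 + s^2*(25*a + 1) + s*(12*a^2 - 35*a + 8)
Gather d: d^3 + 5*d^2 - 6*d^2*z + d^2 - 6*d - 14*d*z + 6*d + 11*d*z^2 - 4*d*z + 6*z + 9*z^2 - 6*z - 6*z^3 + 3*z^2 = d^3 + d^2*(6 - 6*z) + d*(11*z^2 - 18*z) - 6*z^3 + 12*z^2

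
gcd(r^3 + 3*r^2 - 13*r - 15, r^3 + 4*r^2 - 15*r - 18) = r^2 - 2*r - 3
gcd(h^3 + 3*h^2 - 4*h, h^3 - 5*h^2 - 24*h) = h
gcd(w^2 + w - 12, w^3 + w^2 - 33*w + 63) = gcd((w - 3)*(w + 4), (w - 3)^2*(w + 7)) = w - 3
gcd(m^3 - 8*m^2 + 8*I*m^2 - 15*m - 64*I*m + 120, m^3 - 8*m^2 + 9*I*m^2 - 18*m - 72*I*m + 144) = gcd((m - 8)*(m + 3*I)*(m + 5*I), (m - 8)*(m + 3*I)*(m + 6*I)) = m^2 + m*(-8 + 3*I) - 24*I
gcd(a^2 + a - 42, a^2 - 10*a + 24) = a - 6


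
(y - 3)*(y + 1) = y^2 - 2*y - 3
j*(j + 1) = j^2 + j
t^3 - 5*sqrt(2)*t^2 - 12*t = t*(t - 6*sqrt(2))*(t + sqrt(2))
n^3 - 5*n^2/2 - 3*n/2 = n*(n - 3)*(n + 1/2)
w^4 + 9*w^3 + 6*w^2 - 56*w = w*(w - 2)*(w + 4)*(w + 7)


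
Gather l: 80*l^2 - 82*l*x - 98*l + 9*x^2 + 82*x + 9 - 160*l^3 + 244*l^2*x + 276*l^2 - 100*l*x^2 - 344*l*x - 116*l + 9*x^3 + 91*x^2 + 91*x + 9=-160*l^3 + l^2*(244*x + 356) + l*(-100*x^2 - 426*x - 214) + 9*x^3 + 100*x^2 + 173*x + 18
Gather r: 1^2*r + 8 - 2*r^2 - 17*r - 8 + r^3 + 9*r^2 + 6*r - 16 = r^3 + 7*r^2 - 10*r - 16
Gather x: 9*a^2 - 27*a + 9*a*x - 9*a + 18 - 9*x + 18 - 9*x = 9*a^2 - 36*a + x*(9*a - 18) + 36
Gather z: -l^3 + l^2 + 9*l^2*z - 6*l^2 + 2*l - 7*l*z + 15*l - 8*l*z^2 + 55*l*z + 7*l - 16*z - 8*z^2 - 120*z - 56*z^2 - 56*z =-l^3 - 5*l^2 + 24*l + z^2*(-8*l - 64) + z*(9*l^2 + 48*l - 192)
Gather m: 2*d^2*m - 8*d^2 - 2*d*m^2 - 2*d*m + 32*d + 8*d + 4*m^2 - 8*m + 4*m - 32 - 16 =-8*d^2 + 40*d + m^2*(4 - 2*d) + m*(2*d^2 - 2*d - 4) - 48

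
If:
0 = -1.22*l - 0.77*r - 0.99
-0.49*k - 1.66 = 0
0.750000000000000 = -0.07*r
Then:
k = -3.39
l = 5.95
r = -10.71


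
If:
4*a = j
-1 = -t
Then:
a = j/4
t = 1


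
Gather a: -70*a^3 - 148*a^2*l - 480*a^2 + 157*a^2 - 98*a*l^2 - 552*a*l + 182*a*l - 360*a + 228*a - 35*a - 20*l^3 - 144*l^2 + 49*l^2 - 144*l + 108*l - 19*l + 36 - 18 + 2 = -70*a^3 + a^2*(-148*l - 323) + a*(-98*l^2 - 370*l - 167) - 20*l^3 - 95*l^2 - 55*l + 20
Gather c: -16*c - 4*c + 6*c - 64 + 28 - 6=-14*c - 42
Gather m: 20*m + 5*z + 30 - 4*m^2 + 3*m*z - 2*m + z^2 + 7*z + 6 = -4*m^2 + m*(3*z + 18) + z^2 + 12*z + 36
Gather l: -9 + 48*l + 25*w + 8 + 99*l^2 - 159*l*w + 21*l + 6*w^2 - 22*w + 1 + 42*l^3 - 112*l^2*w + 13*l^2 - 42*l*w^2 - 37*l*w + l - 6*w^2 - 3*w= 42*l^3 + l^2*(112 - 112*w) + l*(-42*w^2 - 196*w + 70)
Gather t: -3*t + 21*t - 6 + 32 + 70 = 18*t + 96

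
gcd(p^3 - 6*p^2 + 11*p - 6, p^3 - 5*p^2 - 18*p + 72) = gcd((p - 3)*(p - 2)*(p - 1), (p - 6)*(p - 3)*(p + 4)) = p - 3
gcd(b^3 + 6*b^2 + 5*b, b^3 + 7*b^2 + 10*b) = b^2 + 5*b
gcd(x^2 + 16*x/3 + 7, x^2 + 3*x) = x + 3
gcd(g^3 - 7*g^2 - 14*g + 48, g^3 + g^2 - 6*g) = g^2 + g - 6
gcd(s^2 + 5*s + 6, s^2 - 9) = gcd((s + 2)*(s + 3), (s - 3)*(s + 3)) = s + 3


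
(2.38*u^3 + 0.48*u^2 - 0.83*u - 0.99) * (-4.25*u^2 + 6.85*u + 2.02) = -10.115*u^5 + 14.263*u^4 + 11.6231*u^3 - 0.5084*u^2 - 8.4581*u - 1.9998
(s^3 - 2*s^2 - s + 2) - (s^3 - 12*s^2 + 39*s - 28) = 10*s^2 - 40*s + 30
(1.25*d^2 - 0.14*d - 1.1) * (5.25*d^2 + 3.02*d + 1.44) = 6.5625*d^4 + 3.04*d^3 - 4.3978*d^2 - 3.5236*d - 1.584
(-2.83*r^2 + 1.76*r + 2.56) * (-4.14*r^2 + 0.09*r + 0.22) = 11.7162*r^4 - 7.5411*r^3 - 11.0626*r^2 + 0.6176*r + 0.5632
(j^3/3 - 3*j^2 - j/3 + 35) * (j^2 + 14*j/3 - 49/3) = j^5/3 - 13*j^4/9 - 178*j^3/9 + 742*j^2/9 + 1519*j/9 - 1715/3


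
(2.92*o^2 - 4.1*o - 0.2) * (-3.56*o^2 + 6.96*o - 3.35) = -10.3952*o^4 + 34.9192*o^3 - 37.606*o^2 + 12.343*o + 0.67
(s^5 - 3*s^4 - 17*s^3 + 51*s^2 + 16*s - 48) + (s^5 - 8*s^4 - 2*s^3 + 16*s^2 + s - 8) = 2*s^5 - 11*s^4 - 19*s^3 + 67*s^2 + 17*s - 56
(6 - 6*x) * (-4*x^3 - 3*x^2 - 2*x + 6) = 24*x^4 - 6*x^3 - 6*x^2 - 48*x + 36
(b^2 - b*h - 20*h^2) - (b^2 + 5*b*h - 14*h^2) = -6*b*h - 6*h^2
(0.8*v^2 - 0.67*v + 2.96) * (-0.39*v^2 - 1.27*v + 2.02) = -0.312*v^4 - 0.7547*v^3 + 1.3125*v^2 - 5.1126*v + 5.9792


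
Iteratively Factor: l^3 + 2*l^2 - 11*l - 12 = (l + 1)*(l^2 + l - 12) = (l - 3)*(l + 1)*(l + 4)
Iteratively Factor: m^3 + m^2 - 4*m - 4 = (m + 2)*(m^2 - m - 2) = (m + 1)*(m + 2)*(m - 2)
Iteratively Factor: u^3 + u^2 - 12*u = (u + 4)*(u^2 - 3*u) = u*(u + 4)*(u - 3)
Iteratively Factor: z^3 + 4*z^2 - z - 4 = (z + 4)*(z^2 - 1) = (z - 1)*(z + 4)*(z + 1)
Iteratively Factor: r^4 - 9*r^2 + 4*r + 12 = (r - 2)*(r^3 + 2*r^2 - 5*r - 6) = (r - 2)*(r + 1)*(r^2 + r - 6) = (r - 2)^2*(r + 1)*(r + 3)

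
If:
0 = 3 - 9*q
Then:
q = 1/3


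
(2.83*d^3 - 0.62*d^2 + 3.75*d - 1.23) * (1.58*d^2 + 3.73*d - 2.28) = 4.4714*d^5 + 9.5763*d^4 - 2.84*d^3 + 13.4577*d^2 - 13.1379*d + 2.8044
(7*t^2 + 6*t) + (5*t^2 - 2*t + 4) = 12*t^2 + 4*t + 4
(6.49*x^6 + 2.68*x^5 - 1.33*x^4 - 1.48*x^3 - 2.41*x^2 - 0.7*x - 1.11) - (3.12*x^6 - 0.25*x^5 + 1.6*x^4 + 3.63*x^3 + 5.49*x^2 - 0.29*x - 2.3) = 3.37*x^6 + 2.93*x^5 - 2.93*x^4 - 5.11*x^3 - 7.9*x^2 - 0.41*x + 1.19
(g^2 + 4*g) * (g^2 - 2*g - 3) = g^4 + 2*g^3 - 11*g^2 - 12*g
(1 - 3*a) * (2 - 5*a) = 15*a^2 - 11*a + 2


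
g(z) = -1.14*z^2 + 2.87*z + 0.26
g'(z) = 2.87 - 2.28*z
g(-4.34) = -33.67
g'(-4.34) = 12.77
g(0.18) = 0.74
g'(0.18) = 2.46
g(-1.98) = -9.89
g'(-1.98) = 7.38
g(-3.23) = -20.90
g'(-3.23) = 10.23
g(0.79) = 1.82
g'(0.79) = 1.07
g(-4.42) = -34.70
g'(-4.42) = 12.95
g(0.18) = 0.74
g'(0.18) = 2.46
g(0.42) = 1.26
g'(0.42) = 1.91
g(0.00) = 0.26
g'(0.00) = 2.87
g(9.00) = -66.25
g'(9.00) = -17.65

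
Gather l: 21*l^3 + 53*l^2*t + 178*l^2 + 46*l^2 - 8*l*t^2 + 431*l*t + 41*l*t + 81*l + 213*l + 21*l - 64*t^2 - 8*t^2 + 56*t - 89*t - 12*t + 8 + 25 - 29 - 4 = 21*l^3 + l^2*(53*t + 224) + l*(-8*t^2 + 472*t + 315) - 72*t^2 - 45*t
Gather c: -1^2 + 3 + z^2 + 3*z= z^2 + 3*z + 2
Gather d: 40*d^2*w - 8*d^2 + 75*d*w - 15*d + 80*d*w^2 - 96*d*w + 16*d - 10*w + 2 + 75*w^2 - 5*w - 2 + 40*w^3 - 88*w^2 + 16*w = d^2*(40*w - 8) + d*(80*w^2 - 21*w + 1) + 40*w^3 - 13*w^2 + w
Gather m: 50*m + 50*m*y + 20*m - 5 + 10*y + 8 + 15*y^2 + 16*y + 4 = m*(50*y + 70) + 15*y^2 + 26*y + 7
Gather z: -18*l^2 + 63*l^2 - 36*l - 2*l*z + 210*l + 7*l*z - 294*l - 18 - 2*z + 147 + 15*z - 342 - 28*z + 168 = 45*l^2 - 120*l + z*(5*l - 15) - 45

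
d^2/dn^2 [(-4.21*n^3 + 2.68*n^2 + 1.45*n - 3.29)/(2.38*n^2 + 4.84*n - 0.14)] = (-2.8421709430404e-14*n^5 - 1.13686837721616e-13*n^4 - 245.365248*n^3 - 89.3412240000001*n^2 - 224.985264*n - 154.262808)/(13.481272*n^6 + 82.247088*n^5 + 164.879736*n^4 + 103.703776*n^3 - 9.698808*n^2 + 0.284592*n - 0.002744)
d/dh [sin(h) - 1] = cos(h)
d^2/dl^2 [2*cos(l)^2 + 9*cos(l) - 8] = -9*cos(l) - 4*cos(2*l)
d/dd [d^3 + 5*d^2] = d*(3*d + 10)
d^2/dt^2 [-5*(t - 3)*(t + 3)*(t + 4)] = -30*t - 40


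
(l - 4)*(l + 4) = l^2 - 16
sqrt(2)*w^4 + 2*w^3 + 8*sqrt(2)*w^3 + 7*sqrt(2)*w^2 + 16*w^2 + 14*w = w*(w + 7)*(w + sqrt(2))*(sqrt(2)*w + sqrt(2))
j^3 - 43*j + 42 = (j - 6)*(j - 1)*(j + 7)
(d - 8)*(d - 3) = d^2 - 11*d + 24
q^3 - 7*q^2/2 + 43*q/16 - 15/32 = (q - 5/2)*(q - 3/4)*(q - 1/4)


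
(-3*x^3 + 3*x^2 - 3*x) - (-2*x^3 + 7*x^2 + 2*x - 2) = -x^3 - 4*x^2 - 5*x + 2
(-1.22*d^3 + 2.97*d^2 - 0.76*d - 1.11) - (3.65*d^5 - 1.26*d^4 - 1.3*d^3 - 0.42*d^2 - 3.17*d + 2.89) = -3.65*d^5 + 1.26*d^4 + 0.0800000000000001*d^3 + 3.39*d^2 + 2.41*d - 4.0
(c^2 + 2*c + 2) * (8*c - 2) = 8*c^3 + 14*c^2 + 12*c - 4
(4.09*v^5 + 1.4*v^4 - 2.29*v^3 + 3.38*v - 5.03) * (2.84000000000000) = 11.6156*v^5 + 3.976*v^4 - 6.5036*v^3 + 9.5992*v - 14.2852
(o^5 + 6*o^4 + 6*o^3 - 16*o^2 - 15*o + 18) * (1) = o^5 + 6*o^4 + 6*o^3 - 16*o^2 - 15*o + 18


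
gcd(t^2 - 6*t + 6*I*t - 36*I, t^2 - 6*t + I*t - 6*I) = t - 6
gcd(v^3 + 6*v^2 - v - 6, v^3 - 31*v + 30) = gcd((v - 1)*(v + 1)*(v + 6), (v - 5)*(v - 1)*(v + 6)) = v^2 + 5*v - 6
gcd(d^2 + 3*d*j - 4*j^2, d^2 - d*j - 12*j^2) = 1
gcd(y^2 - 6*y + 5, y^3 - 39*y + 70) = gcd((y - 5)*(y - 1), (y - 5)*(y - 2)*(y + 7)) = y - 5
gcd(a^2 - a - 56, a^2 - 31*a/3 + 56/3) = a - 8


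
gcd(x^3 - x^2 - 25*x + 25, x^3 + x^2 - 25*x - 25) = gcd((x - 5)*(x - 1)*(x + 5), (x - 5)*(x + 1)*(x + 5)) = x^2 - 25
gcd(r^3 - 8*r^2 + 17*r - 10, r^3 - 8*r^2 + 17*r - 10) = r^3 - 8*r^2 + 17*r - 10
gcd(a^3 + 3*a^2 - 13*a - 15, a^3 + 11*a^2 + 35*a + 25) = a^2 + 6*a + 5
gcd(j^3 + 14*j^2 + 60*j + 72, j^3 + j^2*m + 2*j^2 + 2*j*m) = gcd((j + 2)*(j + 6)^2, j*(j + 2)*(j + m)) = j + 2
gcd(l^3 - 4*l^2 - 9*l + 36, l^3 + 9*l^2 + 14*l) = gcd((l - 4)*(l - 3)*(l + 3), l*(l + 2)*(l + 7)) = 1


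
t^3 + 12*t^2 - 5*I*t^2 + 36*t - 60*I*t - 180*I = (t + 6)^2*(t - 5*I)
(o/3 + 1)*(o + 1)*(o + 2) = o^3/3 + 2*o^2 + 11*o/3 + 2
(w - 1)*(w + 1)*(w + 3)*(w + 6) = w^4 + 9*w^3 + 17*w^2 - 9*w - 18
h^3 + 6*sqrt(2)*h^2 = h^2*(h + 6*sqrt(2))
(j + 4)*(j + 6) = j^2 + 10*j + 24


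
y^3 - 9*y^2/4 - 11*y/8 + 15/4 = (y - 2)*(y - 3/2)*(y + 5/4)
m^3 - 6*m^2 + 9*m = m*(m - 3)^2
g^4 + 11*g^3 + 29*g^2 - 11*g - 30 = (g - 1)*(g + 1)*(g + 5)*(g + 6)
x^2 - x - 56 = (x - 8)*(x + 7)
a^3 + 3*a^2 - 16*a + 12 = (a - 2)*(a - 1)*(a + 6)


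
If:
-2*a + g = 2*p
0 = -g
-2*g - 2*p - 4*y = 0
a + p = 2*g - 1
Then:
No Solution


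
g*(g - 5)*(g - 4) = g^3 - 9*g^2 + 20*g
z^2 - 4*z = z*(z - 4)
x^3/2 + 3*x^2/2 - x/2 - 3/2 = (x/2 + 1/2)*(x - 1)*(x + 3)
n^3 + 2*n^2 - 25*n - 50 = (n - 5)*(n + 2)*(n + 5)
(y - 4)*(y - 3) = y^2 - 7*y + 12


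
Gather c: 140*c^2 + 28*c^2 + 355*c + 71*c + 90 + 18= 168*c^2 + 426*c + 108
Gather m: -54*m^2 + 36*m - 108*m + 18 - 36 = -54*m^2 - 72*m - 18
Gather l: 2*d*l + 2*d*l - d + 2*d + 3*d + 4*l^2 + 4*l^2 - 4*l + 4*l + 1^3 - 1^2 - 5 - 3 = 4*d*l + 4*d + 8*l^2 - 8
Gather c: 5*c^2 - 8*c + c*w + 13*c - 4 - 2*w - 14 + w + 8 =5*c^2 + c*(w + 5) - w - 10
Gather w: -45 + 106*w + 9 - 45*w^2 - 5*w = -45*w^2 + 101*w - 36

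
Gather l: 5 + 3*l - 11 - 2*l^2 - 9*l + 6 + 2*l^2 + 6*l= 0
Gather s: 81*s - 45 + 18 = 81*s - 27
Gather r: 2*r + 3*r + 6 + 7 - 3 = 5*r + 10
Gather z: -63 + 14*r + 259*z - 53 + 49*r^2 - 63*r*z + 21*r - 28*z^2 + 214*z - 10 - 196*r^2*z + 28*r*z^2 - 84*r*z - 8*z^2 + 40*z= 49*r^2 + 35*r + z^2*(28*r - 36) + z*(-196*r^2 - 147*r + 513) - 126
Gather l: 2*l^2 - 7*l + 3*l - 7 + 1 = 2*l^2 - 4*l - 6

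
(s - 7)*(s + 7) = s^2 - 49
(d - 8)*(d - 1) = d^2 - 9*d + 8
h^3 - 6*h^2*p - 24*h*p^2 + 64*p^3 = (h - 8*p)*(h - 2*p)*(h + 4*p)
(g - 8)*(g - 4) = g^2 - 12*g + 32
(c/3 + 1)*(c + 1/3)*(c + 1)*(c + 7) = c^4/3 + 34*c^3/9 + 104*c^2/9 + 94*c/9 + 7/3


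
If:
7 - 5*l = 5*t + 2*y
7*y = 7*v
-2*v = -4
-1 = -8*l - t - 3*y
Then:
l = -4/5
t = 7/5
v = 2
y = 2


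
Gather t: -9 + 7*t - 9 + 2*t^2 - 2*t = 2*t^2 + 5*t - 18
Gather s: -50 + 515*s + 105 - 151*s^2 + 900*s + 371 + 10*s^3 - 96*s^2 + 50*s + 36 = 10*s^3 - 247*s^2 + 1465*s + 462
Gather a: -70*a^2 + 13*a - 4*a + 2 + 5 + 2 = -70*a^2 + 9*a + 9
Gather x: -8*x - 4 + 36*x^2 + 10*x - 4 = 36*x^2 + 2*x - 8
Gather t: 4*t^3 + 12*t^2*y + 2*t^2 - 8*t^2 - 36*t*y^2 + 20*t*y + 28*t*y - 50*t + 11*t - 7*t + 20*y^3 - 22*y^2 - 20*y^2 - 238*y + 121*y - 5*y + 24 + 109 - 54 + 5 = 4*t^3 + t^2*(12*y - 6) + t*(-36*y^2 + 48*y - 46) + 20*y^3 - 42*y^2 - 122*y + 84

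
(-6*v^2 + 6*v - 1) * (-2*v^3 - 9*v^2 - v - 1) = 12*v^5 + 42*v^4 - 46*v^3 + 9*v^2 - 5*v + 1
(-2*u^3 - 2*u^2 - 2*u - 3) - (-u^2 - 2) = -2*u^3 - u^2 - 2*u - 1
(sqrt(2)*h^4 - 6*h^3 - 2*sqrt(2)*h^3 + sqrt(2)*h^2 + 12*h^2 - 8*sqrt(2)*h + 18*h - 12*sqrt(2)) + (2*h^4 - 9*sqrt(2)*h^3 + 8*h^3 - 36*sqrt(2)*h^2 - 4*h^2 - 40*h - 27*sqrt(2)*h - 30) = sqrt(2)*h^4 + 2*h^4 - 11*sqrt(2)*h^3 + 2*h^3 - 35*sqrt(2)*h^2 + 8*h^2 - 35*sqrt(2)*h - 22*h - 30 - 12*sqrt(2)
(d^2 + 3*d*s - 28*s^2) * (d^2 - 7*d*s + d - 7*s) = d^4 - 4*d^3*s + d^3 - 49*d^2*s^2 - 4*d^2*s + 196*d*s^3 - 49*d*s^2 + 196*s^3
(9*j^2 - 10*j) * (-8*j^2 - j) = -72*j^4 + 71*j^3 + 10*j^2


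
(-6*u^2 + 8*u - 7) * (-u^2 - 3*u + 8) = 6*u^4 + 10*u^3 - 65*u^2 + 85*u - 56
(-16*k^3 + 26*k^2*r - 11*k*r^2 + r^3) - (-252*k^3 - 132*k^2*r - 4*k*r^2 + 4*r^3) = 236*k^3 + 158*k^2*r - 7*k*r^2 - 3*r^3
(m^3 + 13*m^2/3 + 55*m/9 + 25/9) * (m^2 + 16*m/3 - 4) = m^5 + 29*m^4/3 + 227*m^3/9 + 487*m^2/27 - 260*m/27 - 100/9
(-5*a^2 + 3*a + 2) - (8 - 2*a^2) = -3*a^2 + 3*a - 6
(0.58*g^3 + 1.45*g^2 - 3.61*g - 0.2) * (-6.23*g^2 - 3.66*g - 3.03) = -3.6134*g^5 - 11.1563*g^4 + 15.4259*g^3 + 10.0651*g^2 + 11.6703*g + 0.606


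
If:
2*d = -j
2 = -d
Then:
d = -2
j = 4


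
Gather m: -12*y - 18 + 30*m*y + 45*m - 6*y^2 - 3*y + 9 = m*(30*y + 45) - 6*y^2 - 15*y - 9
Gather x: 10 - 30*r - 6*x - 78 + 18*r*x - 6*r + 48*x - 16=-36*r + x*(18*r + 42) - 84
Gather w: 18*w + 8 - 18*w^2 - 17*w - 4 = -18*w^2 + w + 4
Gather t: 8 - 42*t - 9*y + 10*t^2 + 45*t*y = 10*t^2 + t*(45*y - 42) - 9*y + 8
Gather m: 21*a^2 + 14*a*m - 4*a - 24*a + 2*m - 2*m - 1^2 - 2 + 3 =21*a^2 + 14*a*m - 28*a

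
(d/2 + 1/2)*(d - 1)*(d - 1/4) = d^3/2 - d^2/8 - d/2 + 1/8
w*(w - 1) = w^2 - w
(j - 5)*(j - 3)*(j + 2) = j^3 - 6*j^2 - j + 30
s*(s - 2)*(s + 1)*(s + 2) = s^4 + s^3 - 4*s^2 - 4*s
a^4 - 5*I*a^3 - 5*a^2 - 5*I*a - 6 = (a - 3*I)*(a - 2*I)*(a - I)*(a + I)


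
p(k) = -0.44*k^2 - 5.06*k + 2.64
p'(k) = -0.88*k - 5.06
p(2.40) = -12.04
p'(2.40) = -7.17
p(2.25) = -10.97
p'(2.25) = -7.04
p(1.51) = -6.00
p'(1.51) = -6.39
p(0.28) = 1.19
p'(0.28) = -5.31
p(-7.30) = 16.13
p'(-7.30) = 1.36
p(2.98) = -16.35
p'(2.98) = -7.68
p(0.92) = -2.39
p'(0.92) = -5.87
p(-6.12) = 17.13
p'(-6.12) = 0.33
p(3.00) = -16.50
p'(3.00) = -7.70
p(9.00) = -78.54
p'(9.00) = -12.98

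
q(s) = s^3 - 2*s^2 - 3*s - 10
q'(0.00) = -3.00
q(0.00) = -10.00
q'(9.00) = 204.00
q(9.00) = 530.00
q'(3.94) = 27.81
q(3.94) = 8.30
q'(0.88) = -4.20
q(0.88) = -13.51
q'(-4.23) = 67.60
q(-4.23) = -108.78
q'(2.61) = 7.00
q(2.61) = -13.67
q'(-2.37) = 23.33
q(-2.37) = -27.44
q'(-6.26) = 139.60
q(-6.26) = -314.91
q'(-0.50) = -0.25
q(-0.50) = -9.12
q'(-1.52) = 10.01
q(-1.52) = -13.57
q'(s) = 3*s^2 - 4*s - 3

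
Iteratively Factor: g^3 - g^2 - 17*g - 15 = (g - 5)*(g^2 + 4*g + 3) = (g - 5)*(g + 1)*(g + 3)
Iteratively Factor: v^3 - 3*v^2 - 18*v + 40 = (v - 2)*(v^2 - v - 20) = (v - 2)*(v + 4)*(v - 5)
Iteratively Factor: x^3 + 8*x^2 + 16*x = (x + 4)*(x^2 + 4*x) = (x + 4)^2*(x)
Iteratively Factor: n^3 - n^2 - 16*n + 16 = (n + 4)*(n^2 - 5*n + 4) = (n - 1)*(n + 4)*(n - 4)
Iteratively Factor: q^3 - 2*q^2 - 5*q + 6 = (q - 1)*(q^2 - q - 6) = (q - 1)*(q + 2)*(q - 3)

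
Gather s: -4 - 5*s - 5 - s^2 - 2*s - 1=-s^2 - 7*s - 10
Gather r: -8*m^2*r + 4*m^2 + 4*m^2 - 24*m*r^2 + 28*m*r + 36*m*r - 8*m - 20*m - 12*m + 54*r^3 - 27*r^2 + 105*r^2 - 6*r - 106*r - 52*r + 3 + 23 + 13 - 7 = 8*m^2 - 40*m + 54*r^3 + r^2*(78 - 24*m) + r*(-8*m^2 + 64*m - 164) + 32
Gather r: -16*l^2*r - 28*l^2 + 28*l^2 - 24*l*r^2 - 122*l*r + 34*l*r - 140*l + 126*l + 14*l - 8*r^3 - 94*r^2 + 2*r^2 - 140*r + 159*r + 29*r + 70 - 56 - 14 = -8*r^3 + r^2*(-24*l - 92) + r*(-16*l^2 - 88*l + 48)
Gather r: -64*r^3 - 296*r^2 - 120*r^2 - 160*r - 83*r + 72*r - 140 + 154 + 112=-64*r^3 - 416*r^2 - 171*r + 126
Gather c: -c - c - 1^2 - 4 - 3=-2*c - 8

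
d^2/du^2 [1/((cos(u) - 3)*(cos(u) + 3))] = 2*(-2*sin(u)^4 + 19*sin(u)^2 - 8)/((cos(u) - 3)^3*(cos(u) + 3)^3)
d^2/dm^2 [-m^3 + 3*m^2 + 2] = 6 - 6*m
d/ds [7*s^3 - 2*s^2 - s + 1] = 21*s^2 - 4*s - 1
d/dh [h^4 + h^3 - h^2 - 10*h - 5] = 4*h^3 + 3*h^2 - 2*h - 10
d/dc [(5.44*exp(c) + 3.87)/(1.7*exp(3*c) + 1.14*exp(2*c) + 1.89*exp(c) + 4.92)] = (-18.496*exp(3*c) - 25.9386*exp(2*c) - 8.8236*exp(c) + 19.4505)*exp(c)/(2.89*exp(6*c) + 3.876*exp(5*c) + 7.7256*exp(4*c) + 21.0372*exp(3*c) + 14.7897*exp(2*c) + 18.5976*exp(c) + 24.2064)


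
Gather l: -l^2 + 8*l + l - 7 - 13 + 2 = -l^2 + 9*l - 18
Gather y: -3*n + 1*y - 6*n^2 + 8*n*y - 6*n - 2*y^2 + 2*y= -6*n^2 - 9*n - 2*y^2 + y*(8*n + 3)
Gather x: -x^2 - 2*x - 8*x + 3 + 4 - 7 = -x^2 - 10*x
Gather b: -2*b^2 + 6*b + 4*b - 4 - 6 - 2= -2*b^2 + 10*b - 12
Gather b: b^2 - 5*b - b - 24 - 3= b^2 - 6*b - 27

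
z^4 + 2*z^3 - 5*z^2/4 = z^2*(z - 1/2)*(z + 5/2)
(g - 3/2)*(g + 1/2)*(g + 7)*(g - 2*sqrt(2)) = g^4 - 2*sqrt(2)*g^3 + 6*g^3 - 12*sqrt(2)*g^2 - 31*g^2/4 - 21*g/4 + 31*sqrt(2)*g/2 + 21*sqrt(2)/2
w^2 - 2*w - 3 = (w - 3)*(w + 1)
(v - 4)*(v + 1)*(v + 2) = v^3 - v^2 - 10*v - 8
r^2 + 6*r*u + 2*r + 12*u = (r + 2)*(r + 6*u)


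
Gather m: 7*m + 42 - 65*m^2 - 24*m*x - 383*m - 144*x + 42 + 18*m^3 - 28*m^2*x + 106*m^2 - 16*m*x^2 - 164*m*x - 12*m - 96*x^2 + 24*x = 18*m^3 + m^2*(41 - 28*x) + m*(-16*x^2 - 188*x - 388) - 96*x^2 - 120*x + 84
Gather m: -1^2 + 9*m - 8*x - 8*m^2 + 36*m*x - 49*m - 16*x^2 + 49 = -8*m^2 + m*(36*x - 40) - 16*x^2 - 8*x + 48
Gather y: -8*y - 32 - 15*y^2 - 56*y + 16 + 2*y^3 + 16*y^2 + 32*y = 2*y^3 + y^2 - 32*y - 16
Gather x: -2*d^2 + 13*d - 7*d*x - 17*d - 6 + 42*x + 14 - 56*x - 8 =-2*d^2 - 4*d + x*(-7*d - 14)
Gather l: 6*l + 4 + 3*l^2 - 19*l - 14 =3*l^2 - 13*l - 10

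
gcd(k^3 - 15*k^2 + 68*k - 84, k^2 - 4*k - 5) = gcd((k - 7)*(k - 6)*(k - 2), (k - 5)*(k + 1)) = 1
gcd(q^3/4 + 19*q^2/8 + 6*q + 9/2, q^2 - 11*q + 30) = 1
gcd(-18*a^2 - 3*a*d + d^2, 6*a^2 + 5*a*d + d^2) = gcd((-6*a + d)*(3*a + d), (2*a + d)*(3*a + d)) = 3*a + d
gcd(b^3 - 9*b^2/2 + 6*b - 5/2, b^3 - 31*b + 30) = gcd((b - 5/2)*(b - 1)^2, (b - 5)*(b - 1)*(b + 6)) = b - 1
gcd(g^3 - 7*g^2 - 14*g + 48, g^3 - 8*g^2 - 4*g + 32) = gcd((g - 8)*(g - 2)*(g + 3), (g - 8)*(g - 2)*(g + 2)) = g^2 - 10*g + 16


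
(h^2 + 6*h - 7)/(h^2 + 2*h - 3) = (h + 7)/(h + 3)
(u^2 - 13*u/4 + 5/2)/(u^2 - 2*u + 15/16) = 4*(u - 2)/(4*u - 3)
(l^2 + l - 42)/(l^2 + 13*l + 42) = (l - 6)/(l + 6)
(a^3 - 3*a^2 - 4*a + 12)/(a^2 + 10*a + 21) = (a^3 - 3*a^2 - 4*a + 12)/(a^2 + 10*a + 21)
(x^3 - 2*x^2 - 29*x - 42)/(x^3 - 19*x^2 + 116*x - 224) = (x^2 + 5*x + 6)/(x^2 - 12*x + 32)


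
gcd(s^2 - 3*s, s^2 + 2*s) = s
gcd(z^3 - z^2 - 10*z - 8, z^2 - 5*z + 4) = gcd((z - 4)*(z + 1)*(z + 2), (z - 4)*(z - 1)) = z - 4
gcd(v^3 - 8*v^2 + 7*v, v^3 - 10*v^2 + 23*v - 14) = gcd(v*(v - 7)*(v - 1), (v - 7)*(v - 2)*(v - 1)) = v^2 - 8*v + 7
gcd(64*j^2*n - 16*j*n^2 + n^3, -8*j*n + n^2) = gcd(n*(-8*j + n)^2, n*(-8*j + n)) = 8*j*n - n^2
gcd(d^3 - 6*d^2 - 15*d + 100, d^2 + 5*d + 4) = d + 4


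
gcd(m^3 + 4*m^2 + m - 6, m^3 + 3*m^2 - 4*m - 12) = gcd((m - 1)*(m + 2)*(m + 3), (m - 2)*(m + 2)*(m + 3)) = m^2 + 5*m + 6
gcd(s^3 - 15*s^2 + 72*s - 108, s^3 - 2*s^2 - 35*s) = 1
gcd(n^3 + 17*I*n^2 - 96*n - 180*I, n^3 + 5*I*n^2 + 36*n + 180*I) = n^2 + 11*I*n - 30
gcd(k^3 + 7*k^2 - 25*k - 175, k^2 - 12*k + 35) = k - 5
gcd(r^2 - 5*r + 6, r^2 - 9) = r - 3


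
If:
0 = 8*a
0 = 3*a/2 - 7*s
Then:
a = 0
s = 0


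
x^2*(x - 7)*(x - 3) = x^4 - 10*x^3 + 21*x^2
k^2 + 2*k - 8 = (k - 2)*(k + 4)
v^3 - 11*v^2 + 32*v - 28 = (v - 7)*(v - 2)^2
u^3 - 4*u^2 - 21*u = u*(u - 7)*(u + 3)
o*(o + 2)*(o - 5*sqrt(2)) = o^3 - 5*sqrt(2)*o^2 + 2*o^2 - 10*sqrt(2)*o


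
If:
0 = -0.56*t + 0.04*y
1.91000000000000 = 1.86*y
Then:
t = 0.07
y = 1.03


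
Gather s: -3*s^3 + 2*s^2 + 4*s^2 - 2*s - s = -3*s^3 + 6*s^2 - 3*s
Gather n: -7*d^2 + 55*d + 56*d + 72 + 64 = -7*d^2 + 111*d + 136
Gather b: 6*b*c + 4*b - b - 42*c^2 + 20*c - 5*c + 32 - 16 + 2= b*(6*c + 3) - 42*c^2 + 15*c + 18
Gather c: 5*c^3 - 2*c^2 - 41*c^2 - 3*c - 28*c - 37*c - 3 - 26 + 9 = 5*c^3 - 43*c^2 - 68*c - 20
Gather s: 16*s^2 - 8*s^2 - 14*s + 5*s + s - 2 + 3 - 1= 8*s^2 - 8*s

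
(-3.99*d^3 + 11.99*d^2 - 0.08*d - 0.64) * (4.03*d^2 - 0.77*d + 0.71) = -16.0797*d^5 + 51.392*d^4 - 12.3876*d^3 + 5.9953*d^2 + 0.436*d - 0.4544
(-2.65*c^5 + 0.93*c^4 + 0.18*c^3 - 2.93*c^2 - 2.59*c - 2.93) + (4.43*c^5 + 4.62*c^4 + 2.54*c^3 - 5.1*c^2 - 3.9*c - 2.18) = 1.78*c^5 + 5.55*c^4 + 2.72*c^3 - 8.03*c^2 - 6.49*c - 5.11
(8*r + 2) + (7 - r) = 7*r + 9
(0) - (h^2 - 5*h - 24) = -h^2 + 5*h + 24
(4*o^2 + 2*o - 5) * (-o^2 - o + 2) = -4*o^4 - 6*o^3 + 11*o^2 + 9*o - 10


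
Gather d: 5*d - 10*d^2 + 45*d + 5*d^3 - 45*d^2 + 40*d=5*d^3 - 55*d^2 + 90*d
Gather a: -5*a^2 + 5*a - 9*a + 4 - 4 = -5*a^2 - 4*a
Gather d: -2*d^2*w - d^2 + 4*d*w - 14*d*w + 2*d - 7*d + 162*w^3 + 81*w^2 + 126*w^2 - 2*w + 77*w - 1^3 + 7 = d^2*(-2*w - 1) + d*(-10*w - 5) + 162*w^3 + 207*w^2 + 75*w + 6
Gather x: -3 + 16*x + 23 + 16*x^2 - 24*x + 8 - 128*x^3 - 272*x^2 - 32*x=-128*x^3 - 256*x^2 - 40*x + 28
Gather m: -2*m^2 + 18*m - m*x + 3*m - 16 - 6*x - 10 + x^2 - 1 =-2*m^2 + m*(21 - x) + x^2 - 6*x - 27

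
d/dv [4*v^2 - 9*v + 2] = 8*v - 9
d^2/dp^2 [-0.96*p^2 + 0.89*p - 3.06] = -1.92000000000000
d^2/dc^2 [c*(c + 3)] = 2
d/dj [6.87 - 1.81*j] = -1.81000000000000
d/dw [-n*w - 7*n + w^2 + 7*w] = -n + 2*w + 7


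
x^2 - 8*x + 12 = (x - 6)*(x - 2)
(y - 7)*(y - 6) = y^2 - 13*y + 42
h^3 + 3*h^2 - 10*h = h*(h - 2)*(h + 5)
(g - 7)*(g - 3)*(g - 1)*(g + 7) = g^4 - 4*g^3 - 46*g^2 + 196*g - 147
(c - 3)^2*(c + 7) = c^3 + c^2 - 33*c + 63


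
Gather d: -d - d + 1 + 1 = 2 - 2*d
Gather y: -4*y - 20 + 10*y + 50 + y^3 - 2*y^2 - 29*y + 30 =y^3 - 2*y^2 - 23*y + 60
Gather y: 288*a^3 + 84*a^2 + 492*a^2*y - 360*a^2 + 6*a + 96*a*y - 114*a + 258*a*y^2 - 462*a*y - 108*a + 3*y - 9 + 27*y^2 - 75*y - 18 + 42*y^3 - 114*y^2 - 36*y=288*a^3 - 276*a^2 - 216*a + 42*y^3 + y^2*(258*a - 87) + y*(492*a^2 - 366*a - 108) - 27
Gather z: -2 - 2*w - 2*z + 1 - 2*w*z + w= -w + z*(-2*w - 2) - 1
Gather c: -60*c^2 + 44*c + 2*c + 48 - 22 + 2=-60*c^2 + 46*c + 28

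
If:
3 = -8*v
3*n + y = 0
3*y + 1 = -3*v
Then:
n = -1/72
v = -3/8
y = 1/24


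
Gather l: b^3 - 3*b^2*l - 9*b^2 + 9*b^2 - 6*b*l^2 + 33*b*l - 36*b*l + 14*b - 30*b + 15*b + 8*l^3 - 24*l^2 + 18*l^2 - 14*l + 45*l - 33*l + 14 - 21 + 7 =b^3 - b + 8*l^3 + l^2*(-6*b - 6) + l*(-3*b^2 - 3*b - 2)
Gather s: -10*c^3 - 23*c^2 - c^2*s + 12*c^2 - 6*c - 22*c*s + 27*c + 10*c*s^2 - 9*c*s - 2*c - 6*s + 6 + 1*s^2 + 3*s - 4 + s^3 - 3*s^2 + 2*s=-10*c^3 - 11*c^2 + 19*c + s^3 + s^2*(10*c - 2) + s*(-c^2 - 31*c - 1) + 2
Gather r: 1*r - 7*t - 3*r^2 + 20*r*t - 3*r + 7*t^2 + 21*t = -3*r^2 + r*(20*t - 2) + 7*t^2 + 14*t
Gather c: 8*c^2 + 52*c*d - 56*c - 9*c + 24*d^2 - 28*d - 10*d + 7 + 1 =8*c^2 + c*(52*d - 65) + 24*d^2 - 38*d + 8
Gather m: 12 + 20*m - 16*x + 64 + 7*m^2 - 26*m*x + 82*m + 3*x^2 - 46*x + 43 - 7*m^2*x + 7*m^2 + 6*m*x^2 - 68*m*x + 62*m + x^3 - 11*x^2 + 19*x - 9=m^2*(14 - 7*x) + m*(6*x^2 - 94*x + 164) + x^3 - 8*x^2 - 43*x + 110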